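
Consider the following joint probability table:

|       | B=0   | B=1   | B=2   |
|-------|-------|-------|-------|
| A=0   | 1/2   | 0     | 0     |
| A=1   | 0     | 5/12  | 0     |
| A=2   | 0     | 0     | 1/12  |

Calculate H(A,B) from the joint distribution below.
H(A,B) = -Σ P(A,B) log₂ P(A,B), summed over the non-zero cells:
H(A,B) = -[(1/2)·log₂(1/2) + (5/12)·log₂(5/12) + (1/12)·log₂(1/12)]
  = 0.5000 + 0.5263 + 0.2987
  = 1.3250 bits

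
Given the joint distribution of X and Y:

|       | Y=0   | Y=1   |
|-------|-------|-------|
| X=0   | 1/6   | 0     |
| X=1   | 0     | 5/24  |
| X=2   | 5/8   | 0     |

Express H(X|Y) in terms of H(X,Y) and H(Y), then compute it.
H(X|Y) = H(X,Y) - H(Y)

Marginal P(Y) (column sums):
  P(Y=0) = 1/6 + 0 + 5/8 = 19/24
  P(Y=1) = 0 + 5/24 + 0 = 5/24

H(X,Y) = -[(1/6)·log₂(1/6) + (5/24)·log₂(5/24) + (5/8)·log₂(5/8)]
  = 0.4308 + 0.4715 + 0.4238
  = 1.3261 bits
H(Y) = -[(19/24)·log₂(19/24) + (5/24)·log₂(5/24)]
  = 0.2668 + 0.4715
  = 0.7383 bits

H(X|Y) = 1.3261 - 0.7383 = 0.5878 bits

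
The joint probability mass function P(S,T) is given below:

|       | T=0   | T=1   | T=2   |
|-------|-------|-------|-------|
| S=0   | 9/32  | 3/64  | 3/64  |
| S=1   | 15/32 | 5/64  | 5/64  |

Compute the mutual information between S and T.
Marginal P(S) (row sums):
  P(S=0) = 9/32 + 3/64 + 3/64 = 3/8
  P(S=1) = 15/32 + 5/64 + 5/64 = 5/8
Marginal P(T) (column sums):
  P(T=0) = 9/32 + 15/32 = 3/4
  P(T=1) = 3/64 + 5/64 = 1/8
  P(T=2) = 3/64 + 5/64 = 1/8

H(S) = -[(3/8)·log₂(3/8) + (5/8)·log₂(5/8)]
  = 0.5306 + 0.4238
  = 0.9544 bits
H(T) = -[(3/4)·log₂(3/4) + (1/8)·log₂(1/8) + (1/8)·log₂(1/8)]
  = 0.3113 + 0.3750 + 0.3750
  = 1.0613 bits
H(S,T) = -[(9/32)·log₂(9/32) + (3/64)·log₂(3/64) + (3/64)·log₂(3/64) + (15/32)·log₂(15/32) + (5/64)·log₂(5/64) + (5/64)·log₂(5/64)]
  = 0.5147 + 0.2070 + 0.2070 + 0.5124 + 0.2873 + 0.2873
  = 2.0157 bits

I(S;T) = H(S) + H(T) - H(S,T)
  = 0.9544 + 1.0613 - 2.0157
  = 0.0000 bits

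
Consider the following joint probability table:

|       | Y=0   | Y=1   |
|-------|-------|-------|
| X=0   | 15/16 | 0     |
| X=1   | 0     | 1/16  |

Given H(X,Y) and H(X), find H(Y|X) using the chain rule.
From the chain rule: H(X,Y) = H(X) + H(Y|X)
Therefore: H(Y|X) = H(X,Y) - H(X)

H(X,Y) = -[(15/16)·log₂(15/16) + (1/16)·log₂(1/16)]
  = 0.0873 + 0.2500
  = 0.3373 bits
Marginal P(X) (row sums):
  P(X=0) = 15/16 + 0 = 15/16
  P(X=1) = 0 + 1/16 = 1/16
H(X) = -[(15/16)·log₂(15/16) + (1/16)·log₂(1/16)]
  = 0.0873 + 0.2500
  = 0.3373 bits

H(Y|X) = 0.3373 - 0.3373 = 0.0000 bits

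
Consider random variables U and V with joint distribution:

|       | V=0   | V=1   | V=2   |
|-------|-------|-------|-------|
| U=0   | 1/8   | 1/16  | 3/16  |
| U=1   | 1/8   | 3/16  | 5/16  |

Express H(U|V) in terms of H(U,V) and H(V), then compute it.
H(U|V) = H(U,V) - H(V)

Marginal P(V) (column sums):
  P(V=0) = 1/8 + 1/8 = 1/4
  P(V=1) = 1/16 + 3/16 = 1/4
  P(V=2) = 3/16 + 5/16 = 1/2

H(U,V) = -[(1/8)·log₂(1/8) + (1/16)·log₂(1/16) + (3/16)·log₂(3/16) + (1/8)·log₂(1/8) + (3/16)·log₂(3/16) + (5/16)·log₂(5/16)]
  = 0.3750 + 0.2500 + 0.4528 + 0.3750 + 0.4528 + 0.5244
  = 2.4300 bits
H(V) = -[(1/4)·log₂(1/4) + (1/4)·log₂(1/4) + (1/2)·log₂(1/2)]
  = 0.5000 + 0.5000 + 0.5000
  = 1.5000 bits

H(U|V) = 2.4300 - 1.5000 = 0.9300 bits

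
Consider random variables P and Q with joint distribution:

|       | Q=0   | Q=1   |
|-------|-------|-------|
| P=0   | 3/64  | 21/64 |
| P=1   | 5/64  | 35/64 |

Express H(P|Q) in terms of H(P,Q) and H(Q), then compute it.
H(P|Q) = H(P,Q) - H(Q)

Marginal P(Q) (column sums):
  P(Q=0) = 3/64 + 5/64 = 1/8
  P(Q=1) = 21/64 + 35/64 = 7/8

H(P,Q) = -[(3/64)·log₂(3/64) + (21/64)·log₂(21/64) + (5/64)·log₂(5/64) + (35/64)·log₂(35/64)]
  = 0.2070 + 0.5275 + 0.2873 + 0.4762
  = 1.4980 bits
H(Q) = -[(1/8)·log₂(1/8) + (7/8)·log₂(7/8)]
  = 0.3750 + 0.1686
  = 0.5436 bits

H(P|Q) = 1.4980 - 0.5436 = 0.9544 bits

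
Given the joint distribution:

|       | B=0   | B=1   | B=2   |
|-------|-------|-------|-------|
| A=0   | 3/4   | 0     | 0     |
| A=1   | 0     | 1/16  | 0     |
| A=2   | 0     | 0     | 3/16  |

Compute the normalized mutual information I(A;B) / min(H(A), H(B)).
Marginal P(A) (row sums):
  P(A=0) = 3/4 + 0 + 0 = 3/4
  P(A=1) = 0 + 1/16 + 0 = 1/16
  P(A=2) = 0 + 0 + 3/16 = 3/16
Marginal P(B) (column sums):
  P(B=0) = 3/4 + 0 + 0 = 3/4
  P(B=1) = 0 + 1/16 + 0 = 1/16
  P(B=2) = 0 + 0 + 3/16 = 3/16

H(A) = -[(3/4)·log₂(3/4) + (1/16)·log₂(1/16) + (3/16)·log₂(3/16)]
  = 0.3113 + 0.2500 + 0.4528
  = 1.0141 bits
H(B) = -[(3/4)·log₂(3/4) + (1/16)·log₂(1/16) + (3/16)·log₂(3/16)]
  = 0.3113 + 0.2500 + 0.4528
  = 1.0141 bits
H(A,B) = -[(3/4)·log₂(3/4) + (1/16)·log₂(1/16) + (3/16)·log₂(3/16)]
  = 0.3113 + 0.2500 + 0.4528
  = 1.0141 bits

I(A;B) = H(A) + H(B) - H(A,B)
  = 1.0141 + 1.0141 - 1.0141
  = 1.0141 bits

min(H(A), H(B)) = min(1.0141, 1.0141) = 1.0141 bits
Normalized MI = 1.0141 / 1.0141 = 1.0000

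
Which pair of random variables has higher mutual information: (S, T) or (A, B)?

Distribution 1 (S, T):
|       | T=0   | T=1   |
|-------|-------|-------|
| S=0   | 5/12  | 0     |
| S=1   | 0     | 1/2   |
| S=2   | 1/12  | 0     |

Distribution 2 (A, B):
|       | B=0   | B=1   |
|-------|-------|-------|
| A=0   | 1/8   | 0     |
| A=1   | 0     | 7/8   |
Distribution 1 (S, T):
Marginal P(S) (row sums):
  P(S=0) = 5/12 + 0 = 5/12
  P(S=1) = 0 + 1/2 = 1/2
  P(S=2) = 1/12 + 0 = 1/12
Marginal P(T) (column sums):
  P(T=0) = 5/12 + 0 + 1/12 = 1/2
  P(T=1) = 0 + 1/2 + 0 = 1/2

H(S) = -[(5/12)·log₂(5/12) + (1/2)·log₂(1/2) + (1/12)·log₂(1/12)]
  = 0.5263 + 0.5000 + 0.2987
  = 1.3250 bits
H(T) = -[(1/2)·log₂(1/2) + (1/2)·log₂(1/2)]
  = 0.5000 + 0.5000
  = 1.0000 bits
H(S,T) = -[(5/12)·log₂(5/12) + (1/2)·log₂(1/2) + (1/12)·log₂(1/12)]
  = 0.5263 + 0.5000 + 0.2987
  = 1.3250 bits

I(S;T) = H(S) + H(T) - H(S,T)
  = 1.3250 + 1.0000 - 1.3250
  = 1.0000 bits

Distribution 2 (A, B):
Marginal P(A) (row sums):
  P(A=0) = 1/8 + 0 = 1/8
  P(A=1) = 0 + 7/8 = 7/8
Marginal P(B) (column sums):
  P(B=0) = 1/8 + 0 = 1/8
  P(B=1) = 0 + 7/8 = 7/8

H(A) = -[(1/8)·log₂(1/8) + (7/8)·log₂(7/8)]
  = 0.3750 + 0.1686
  = 0.5436 bits
H(B) = -[(1/8)·log₂(1/8) + (7/8)·log₂(7/8)]
  = 0.3750 + 0.1686
  = 0.5436 bits
H(A,B) = -[(1/8)·log₂(1/8) + (7/8)·log₂(7/8)]
  = 0.3750 + 0.1686
  = 0.5436 bits

I(A;B) = H(A) + H(B) - H(A,B)
  = 0.5436 + 0.5436 - 0.5436
  = 0.5436 bits

I(S;T) = 1.0000 bits > I(A;B) = 0.5436 bits, so (S, T) has the higher mutual information (stronger dependence).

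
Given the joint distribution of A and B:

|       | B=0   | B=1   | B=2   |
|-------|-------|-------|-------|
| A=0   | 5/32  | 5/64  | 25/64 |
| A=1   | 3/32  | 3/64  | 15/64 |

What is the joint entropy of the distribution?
H(A,B) = -Σ P(A,B) log₂ P(A,B), summed over the non-zero cells:
H(A,B) = -[(5/32)·log₂(5/32) + (5/64)·log₂(5/64) + (25/64)·log₂(25/64) + (3/32)·log₂(3/32) + (3/64)·log₂(3/64) + (15/64)·log₂(15/64)]
  = 0.4184 + 0.2873 + 0.5297 + 0.3202 + 0.2070 + 0.4906
  = 2.2532 bits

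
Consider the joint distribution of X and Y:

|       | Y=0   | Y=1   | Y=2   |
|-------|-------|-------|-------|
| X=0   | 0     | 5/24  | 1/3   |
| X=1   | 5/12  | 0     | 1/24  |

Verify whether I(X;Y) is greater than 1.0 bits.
Marginal P(X) (row sums):
  P(X=0) = 0 + 5/24 + 1/3 = 13/24
  P(X=1) = 5/12 + 0 + 1/24 = 11/24
Marginal P(Y) (column sums):
  P(Y=0) = 0 + 5/12 = 5/12
  P(Y=1) = 5/24 + 0 = 5/24
  P(Y=2) = 1/3 + 1/24 = 3/8

H(X) = -[(13/24)·log₂(13/24) + (11/24)·log₂(11/24)]
  = 0.4791 + 0.5159
  = 0.9950 bits
H(Y) = -[(5/12)·log₂(5/12) + (5/24)·log₂(5/24) + (3/8)·log₂(3/8)]
  = 0.5263 + 0.4715 + 0.5306
  = 1.5284 bits
H(X,Y) = -[(5/24)·log₂(5/24) + (1/3)·log₂(1/3) + (5/12)·log₂(5/12) + (1/24)·log₂(1/24)]
  = 0.4715 + 0.5283 + 0.5263 + 0.1910
  = 1.7171 bits

I(X;Y) = H(X) + H(Y) - H(X,Y)
  = 0.9950 + 1.5284 - 1.7171
  = 0.8063 bits

No. I(X;Y) = 0.8063 bits, which is ≤ 1.0 bits.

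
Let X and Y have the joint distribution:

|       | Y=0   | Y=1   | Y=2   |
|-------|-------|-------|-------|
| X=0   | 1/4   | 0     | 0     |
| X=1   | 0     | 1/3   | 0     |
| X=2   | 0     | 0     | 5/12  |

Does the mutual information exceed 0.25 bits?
Marginal P(X) (row sums):
  P(X=0) = 1/4 + 0 + 0 = 1/4
  P(X=1) = 0 + 1/3 + 0 = 1/3
  P(X=2) = 0 + 0 + 5/12 = 5/12
Marginal P(Y) (column sums):
  P(Y=0) = 1/4 + 0 + 0 = 1/4
  P(Y=1) = 0 + 1/3 + 0 = 1/3
  P(Y=2) = 0 + 0 + 5/12 = 5/12

H(X) = -[(1/4)·log₂(1/4) + (1/3)·log₂(1/3) + (5/12)·log₂(5/12)]
  = 0.5000 + 0.5283 + 0.5263
  = 1.5546 bits
H(Y) = -[(1/4)·log₂(1/4) + (1/3)·log₂(1/3) + (5/12)·log₂(5/12)]
  = 0.5000 + 0.5283 + 0.5263
  = 1.5546 bits
H(X,Y) = -[(1/4)·log₂(1/4) + (1/3)·log₂(1/3) + (5/12)·log₂(5/12)]
  = 0.5000 + 0.5283 + 0.5263
  = 1.5546 bits

I(X;Y) = H(X) + H(Y) - H(X,Y)
  = 1.5546 + 1.5546 - 1.5546
  = 1.5546 bits

Yes. I(X;Y) = 1.5546 bits, which is > 0.25 bits.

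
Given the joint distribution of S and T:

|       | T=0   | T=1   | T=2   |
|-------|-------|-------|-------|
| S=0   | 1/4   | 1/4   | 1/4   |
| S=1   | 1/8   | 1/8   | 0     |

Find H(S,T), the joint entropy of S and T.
H(S,T) = -Σ P(S,T) log₂ P(S,T), summed over the non-zero cells:
H(S,T) = -[(1/4)·log₂(1/4) + (1/4)·log₂(1/4) + (1/4)·log₂(1/4) + (1/8)·log₂(1/8) + (1/8)·log₂(1/8)]
  = 0.5000 + 0.5000 + 0.5000 + 0.3750 + 0.3750
  = 2.2500 bits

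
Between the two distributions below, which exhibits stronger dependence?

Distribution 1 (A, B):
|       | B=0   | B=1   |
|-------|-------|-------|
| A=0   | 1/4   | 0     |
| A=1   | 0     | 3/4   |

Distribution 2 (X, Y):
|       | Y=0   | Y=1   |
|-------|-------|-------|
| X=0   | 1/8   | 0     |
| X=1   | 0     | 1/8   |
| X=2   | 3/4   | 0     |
Distribution 1 (A, B):
Marginal P(A) (row sums):
  P(A=0) = 1/4 + 0 = 1/4
  P(A=1) = 0 + 3/4 = 3/4
Marginal P(B) (column sums):
  P(B=0) = 1/4 + 0 = 1/4
  P(B=1) = 0 + 3/4 = 3/4

H(A) = -[(1/4)·log₂(1/4) + (3/4)·log₂(3/4)]
  = 0.5000 + 0.3113
  = 0.8113 bits
H(B) = -[(1/4)·log₂(1/4) + (3/4)·log₂(3/4)]
  = 0.5000 + 0.3113
  = 0.8113 bits
H(A,B) = -[(1/4)·log₂(1/4) + (3/4)·log₂(3/4)]
  = 0.5000 + 0.3113
  = 0.8113 bits

I(A;B) = H(A) + H(B) - H(A,B)
  = 0.8113 + 0.8113 - 0.8113
  = 0.8113 bits

Distribution 2 (X, Y):
Marginal P(X) (row sums):
  P(X=0) = 1/8 + 0 = 1/8
  P(X=1) = 0 + 1/8 = 1/8
  P(X=2) = 3/4 + 0 = 3/4
Marginal P(Y) (column sums):
  P(Y=0) = 1/8 + 0 + 3/4 = 7/8
  P(Y=1) = 0 + 1/8 + 0 = 1/8

H(X) = -[(1/8)·log₂(1/8) + (1/8)·log₂(1/8) + (3/4)·log₂(3/4)]
  = 0.3750 + 0.3750 + 0.3113
  = 1.0613 bits
H(Y) = -[(7/8)·log₂(7/8) + (1/8)·log₂(1/8)]
  = 0.1686 + 0.3750
  = 0.5436 bits
H(X,Y) = -[(1/8)·log₂(1/8) + (1/8)·log₂(1/8) + (3/4)·log₂(3/4)]
  = 0.3750 + 0.3750 + 0.3113
  = 1.0613 bits

I(X;Y) = H(X) + H(Y) - H(X,Y)
  = 1.0613 + 0.5436 - 1.0613
  = 0.5436 bits

I(A;B) = 0.8113 bits > I(X;Y) = 0.5436 bits, so (A, B) has the higher mutual information (stronger dependence).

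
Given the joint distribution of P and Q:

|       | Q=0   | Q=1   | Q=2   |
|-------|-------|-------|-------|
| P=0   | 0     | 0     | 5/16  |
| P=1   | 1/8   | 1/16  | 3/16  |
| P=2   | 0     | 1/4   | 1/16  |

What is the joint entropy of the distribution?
H(P,Q) = -Σ P(P,Q) log₂ P(P,Q), summed over the non-zero cells:
H(P,Q) = -[(5/16)·log₂(5/16) + (1/8)·log₂(1/8) + (1/16)·log₂(1/16) + (3/16)·log₂(3/16) + (1/4)·log₂(1/4) + (1/16)·log₂(1/16)]
  = 0.5244 + 0.3750 + 0.2500 + 0.4528 + 0.5000 + 0.2500
  = 2.3522 bits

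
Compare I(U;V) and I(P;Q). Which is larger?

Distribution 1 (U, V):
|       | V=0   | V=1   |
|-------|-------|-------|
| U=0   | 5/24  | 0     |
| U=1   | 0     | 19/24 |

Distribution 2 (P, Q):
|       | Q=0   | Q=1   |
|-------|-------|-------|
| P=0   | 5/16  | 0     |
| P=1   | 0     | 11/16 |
Distribution 1 (U, V):
Marginal P(U) (row sums):
  P(U=0) = 5/24 + 0 = 5/24
  P(U=1) = 0 + 19/24 = 19/24
Marginal P(V) (column sums):
  P(V=0) = 5/24 + 0 = 5/24
  P(V=1) = 0 + 19/24 = 19/24

H(U) = -[(5/24)·log₂(5/24) + (19/24)·log₂(19/24)]
  = 0.4715 + 0.2668
  = 0.7383 bits
H(V) = -[(5/24)·log₂(5/24) + (19/24)·log₂(19/24)]
  = 0.4715 + 0.2668
  = 0.7383 bits
H(U,V) = -[(5/24)·log₂(5/24) + (19/24)·log₂(19/24)]
  = 0.4715 + 0.2668
  = 0.7383 bits

I(U;V) = H(U) + H(V) - H(U,V)
  = 0.7383 + 0.7383 - 0.7383
  = 0.7383 bits

Distribution 2 (P, Q):
Marginal P(P) (row sums):
  P(P=0) = 5/16 + 0 = 5/16
  P(P=1) = 0 + 11/16 = 11/16
Marginal P(Q) (column sums):
  P(Q=0) = 5/16 + 0 = 5/16
  P(Q=1) = 0 + 11/16 = 11/16

H(P) = -[(5/16)·log₂(5/16) + (11/16)·log₂(11/16)]
  = 0.5244 + 0.3716
  = 0.8960 bits
H(Q) = -[(5/16)·log₂(5/16) + (11/16)·log₂(11/16)]
  = 0.5244 + 0.3716
  = 0.8960 bits
H(P,Q) = -[(5/16)·log₂(5/16) + (11/16)·log₂(11/16)]
  = 0.5244 + 0.3716
  = 0.8960 bits

I(P;Q) = H(P) + H(Q) - H(P,Q)
  = 0.8960 + 0.8960 - 0.8960
  = 0.8960 bits

I(P;Q) = 0.8960 bits > I(U;V) = 0.7383 bits, so (P, Q) has the higher mutual information (stronger dependence).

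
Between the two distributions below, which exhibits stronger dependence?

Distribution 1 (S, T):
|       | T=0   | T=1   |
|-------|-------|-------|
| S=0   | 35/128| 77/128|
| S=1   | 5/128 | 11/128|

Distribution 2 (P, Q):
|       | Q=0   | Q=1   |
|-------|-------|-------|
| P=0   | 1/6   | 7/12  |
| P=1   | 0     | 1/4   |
Distribution 1 (S, T):
Marginal P(S) (row sums):
  P(S=0) = 35/128 + 77/128 = 7/8
  P(S=1) = 5/128 + 11/128 = 1/8
Marginal P(T) (column sums):
  P(T=0) = 35/128 + 5/128 = 5/16
  P(T=1) = 77/128 + 11/128 = 11/16

H(S) = -[(7/8)·log₂(7/8) + (1/8)·log₂(1/8)]
  = 0.1686 + 0.3750
  = 0.5436 bits
H(T) = -[(5/16)·log₂(5/16) + (11/16)·log₂(11/16)]
  = 0.5244 + 0.3716
  = 0.8960 bits
H(S,T) = -[(35/128)·log₂(35/128) + (77/128)·log₂(77/128) + (5/128)·log₂(5/128) + (11/128)·log₂(11/128)]
  = 0.5115 + 0.4411 + 0.1827 + 0.3043
  = 1.4396 bits

I(S;T) = H(S) + H(T) - H(S,T)
  = 0.5436 + 0.8960 - 1.4396
  = 0.0000 bits

Distribution 2 (P, Q):
Marginal P(P) (row sums):
  P(P=0) = 1/6 + 7/12 = 3/4
  P(P=1) = 0 + 1/4 = 1/4
Marginal P(Q) (column sums):
  P(Q=0) = 1/6 + 0 = 1/6
  P(Q=1) = 7/12 + 1/4 = 5/6

H(P) = -[(3/4)·log₂(3/4) + (1/4)·log₂(1/4)]
  = 0.3113 + 0.5000
  = 0.8113 bits
H(Q) = -[(1/6)·log₂(1/6) + (5/6)·log₂(5/6)]
  = 0.4308 + 0.2192
  = 0.6500 bits
H(P,Q) = -[(1/6)·log₂(1/6) + (7/12)·log₂(7/12) + (1/4)·log₂(1/4)]
  = 0.4308 + 0.4536 + 0.5000
  = 1.3844 bits

I(P;Q) = H(P) + H(Q) - H(P,Q)
  = 0.8113 + 0.6500 - 1.3844
  = 0.0769 bits

I(P;Q) = 0.0769 bits > I(S;T) = 0.0000 bits, so (P, Q) has the higher mutual information (stronger dependence).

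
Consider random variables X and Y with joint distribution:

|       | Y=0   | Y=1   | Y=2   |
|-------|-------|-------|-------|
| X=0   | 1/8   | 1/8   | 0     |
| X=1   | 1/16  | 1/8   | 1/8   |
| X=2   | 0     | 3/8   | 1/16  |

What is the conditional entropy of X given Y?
Marginal P(Y) (column sums):
  P(Y=0) = 1/8 + 1/16 + 0 = 3/16
  P(Y=1) = 1/8 + 1/8 + 3/8 = 5/8
  P(Y=2) = 0 + 1/8 + 1/16 = 3/16

H(X|Y) = -Σ P(X,Y)·log₂ P(X|Y), where P(X|Y) = P(X,Y) / P(Y)
  (cells with P(X,Y) = 0 contribute 0)
  (X=0,Y=0): P(X|Y) = (1/8)/(3/16) = 2/3;  -(1/8)·log₂(2/3) = 0.0731
  (X=0,Y=1): P(X|Y) = (1/8)/(5/8) = 1/5;  -(1/8)·log₂(1/5) = 0.2902
  (X=1,Y=0): P(X|Y) = (1/16)/(3/16) = 1/3;  -(1/16)·log₂(1/3) = 0.0991
  (X=1,Y=1): P(X|Y) = (1/8)/(5/8) = 1/5;  -(1/8)·log₂(1/5) = 0.2902
  (X=1,Y=2): P(X|Y) = (1/8)/(3/16) = 2/3;  -(1/8)·log₂(2/3) = 0.0731
  (X=2,Y=1): P(X|Y) = (3/8)/(5/8) = 3/5;  -(3/8)·log₂(3/5) = 0.2764
  (X=2,Y=2): P(X|Y) = (1/16)/(3/16) = 1/3;  -(1/16)·log₂(1/3) = 0.0991
H(X|Y) = 0.0731 + 0.2902 + 0.0991 + 0.2902 + 0.0731 + 0.2764 + 0.0991
  = 1.2012 bits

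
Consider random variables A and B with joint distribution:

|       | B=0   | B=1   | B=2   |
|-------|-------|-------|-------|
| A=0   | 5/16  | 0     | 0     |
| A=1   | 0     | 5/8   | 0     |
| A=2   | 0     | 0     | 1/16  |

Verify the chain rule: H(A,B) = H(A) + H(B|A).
Left side:
H(A,B) = -[(5/16)·log₂(5/16) + (5/8)·log₂(5/8) + (1/16)·log₂(1/16)]
  = 0.5244 + 0.4238 + 0.2500
  = 1.1982 bits

Right side:
Marginal P(A) (row sums):
  P(A=0) = 5/16 + 0 + 0 = 5/16
  P(A=1) = 0 + 5/8 + 0 = 5/8
  P(A=2) = 0 + 0 + 1/16 = 1/16
H(A) = -[(5/16)·log₂(5/16) + (5/8)·log₂(5/8) + (1/16)·log₂(1/16)]
  = 0.5244 + 0.4238 + 0.2500
  = 1.1982 bits
H(B|A) = -Σ P(A,B)·log₂ P(B|A), where P(B|A) = P(A,B) / P(A)
  (cells with P(A,B) = 0 contribute 0)
  (A=0,B=0): P(B|A) = (5/16)/(5/16) = 1;  -(5/16)·log₂(1) = 0.0000
  (A=1,B=1): P(B|A) = (5/8)/(5/8) = 1;  -(5/8)·log₂(1) = 0.0000
  (A=2,B=2): P(B|A) = (1/16)/(1/16) = 1;  -(1/16)·log₂(1) = 0.0000
H(B|A) = 0.0000 + 0.0000 + 0.0000
  = 0.0000 bits
H(A) + H(B|A) = 1.1982 + 0.0000 = 1.1982 bits

Both sides equal 1.1982 bits, so the chain rule holds ✓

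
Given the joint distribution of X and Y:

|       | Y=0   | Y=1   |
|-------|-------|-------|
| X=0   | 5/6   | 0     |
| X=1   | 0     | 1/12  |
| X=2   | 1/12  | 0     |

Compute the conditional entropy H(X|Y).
Marginal P(Y) (column sums):
  P(Y=0) = 5/6 + 0 + 1/12 = 11/12
  P(Y=1) = 0 + 1/12 + 0 = 1/12

H(X|Y) = -Σ P(X,Y)·log₂ P(X|Y), where P(X|Y) = P(X,Y) / P(Y)
  (cells with P(X,Y) = 0 contribute 0)
  (X=0,Y=0): P(X|Y) = (5/6)/(11/12) = 10/11;  -(5/6)·log₂(10/11) = 0.1146
  (X=1,Y=1): P(X|Y) = (1/12)/(1/12) = 1;  -(1/12)·log₂(1) = 0.0000
  (X=2,Y=0): P(X|Y) = (1/12)/(11/12) = 1/11;  -(1/12)·log₂(1/11) = 0.2883
H(X|Y) = 0.1146 + 0.0000 + 0.2883
  = 0.4029 bits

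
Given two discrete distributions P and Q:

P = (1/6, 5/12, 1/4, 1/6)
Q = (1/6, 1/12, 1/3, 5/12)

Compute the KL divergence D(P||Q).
D(P||Q) = Σ P(i) log₂(P(i)/Q(i))
  i=0: (1/6) × log₂((1/6)/(1/6)) = (1/6) × log₂(1) = 0.0000
  i=1: (5/12) × log₂((5/12)/(1/12)) = (5/12) × log₂(5) = 0.9675
  i=2: (1/4) × log₂((1/4)/(1/3)) = (1/4) × log₂(3/4) = -0.1038
  i=3: (1/6) × log₂((1/6)/(5/12)) = (1/6) × log₂(2/5) = -0.2203
D(P||Q) = 0.0000 + 0.9675 - 0.1038 - 0.2203
  = 0.6434 bits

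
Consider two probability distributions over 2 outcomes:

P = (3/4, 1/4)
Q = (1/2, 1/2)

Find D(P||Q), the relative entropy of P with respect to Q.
D(P||Q) = Σ P(i) log₂(P(i)/Q(i))
  i=0: (3/4) × log₂((3/4)/(1/2)) = (3/4) × log₂(3/2) = 0.4387
  i=1: (1/4) × log₂((1/4)/(1/2)) = (1/4) × log₂(1/2) = -0.2500
D(P||Q) = 0.4387 - 0.2500
  = 0.1887 bits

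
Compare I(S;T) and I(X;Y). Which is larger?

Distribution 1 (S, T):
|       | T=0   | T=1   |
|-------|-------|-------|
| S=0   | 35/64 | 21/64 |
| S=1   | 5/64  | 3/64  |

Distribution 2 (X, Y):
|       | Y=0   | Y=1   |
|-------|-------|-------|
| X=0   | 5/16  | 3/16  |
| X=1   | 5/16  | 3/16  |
Distribution 1 (S, T):
Marginal P(S) (row sums):
  P(S=0) = 35/64 + 21/64 = 7/8
  P(S=1) = 5/64 + 3/64 = 1/8
Marginal P(T) (column sums):
  P(T=0) = 35/64 + 5/64 = 5/8
  P(T=1) = 21/64 + 3/64 = 3/8

H(S) = -[(7/8)·log₂(7/8) + (1/8)·log₂(1/8)]
  = 0.1686 + 0.3750
  = 0.5436 bits
H(T) = -[(5/8)·log₂(5/8) + (3/8)·log₂(3/8)]
  = 0.4238 + 0.5306
  = 0.9544 bits
H(S,T) = -[(35/64)·log₂(35/64) + (21/64)·log₂(21/64) + (5/64)·log₂(5/64) + (3/64)·log₂(3/64)]
  = 0.4762 + 0.5275 + 0.2873 + 0.2070
  = 1.4980 bits

I(S;T) = H(S) + H(T) - H(S,T)
  = 0.5436 + 0.9544 - 1.4980
  = 0.0000 bits

Distribution 2 (X, Y):
Marginal P(X) (row sums):
  P(X=0) = 5/16 + 3/16 = 1/2
  P(X=1) = 5/16 + 3/16 = 1/2
Marginal P(Y) (column sums):
  P(Y=0) = 5/16 + 5/16 = 5/8
  P(Y=1) = 3/16 + 3/16 = 3/8

H(X) = -[(1/2)·log₂(1/2) + (1/2)·log₂(1/2)]
  = 0.5000 + 0.5000
  = 1.0000 bits
H(Y) = -[(5/8)·log₂(5/8) + (3/8)·log₂(3/8)]
  = 0.4238 + 0.5306
  = 0.9544 bits
H(X,Y) = -[(5/16)·log₂(5/16) + (3/16)·log₂(3/16) + (5/16)·log₂(5/16) + (3/16)·log₂(3/16)]
  = 0.5244 + 0.4528 + 0.5244 + 0.4528
  = 1.9544 bits

I(X;Y) = H(X) + H(Y) - H(X,Y)
  = 1.0000 + 0.9544 - 1.9544
  = 0.0000 bits

Both joint tables factor as the product of their marginals, so I(S;T) = I(X;Y) = 0 bits: neither is larger (both pairs are independent).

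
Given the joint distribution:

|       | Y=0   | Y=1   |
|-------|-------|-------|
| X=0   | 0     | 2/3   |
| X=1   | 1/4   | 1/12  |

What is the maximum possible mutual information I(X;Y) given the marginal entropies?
The upper bound on mutual information is I(X;Y) ≤ min(H(X), H(Y)).

Marginal P(X) (row sums):
  P(X=0) = 0 + 2/3 = 2/3
  P(X=1) = 1/4 + 1/12 = 1/3
Marginal P(Y) (column sums):
  P(Y=0) = 0 + 1/4 = 1/4
  P(Y=1) = 2/3 + 1/12 = 3/4

H(X) = -[(2/3)·log₂(2/3) + (1/3)·log₂(1/3)]
  = 0.3900 + 0.5283
  = 0.9183 bits
H(Y) = -[(1/4)·log₂(1/4) + (3/4)·log₂(3/4)]
  = 0.5000 + 0.3113
  = 0.8113 bits

Maximum possible I(X;Y) = min(0.9183, 0.8113) = 0.8113 bits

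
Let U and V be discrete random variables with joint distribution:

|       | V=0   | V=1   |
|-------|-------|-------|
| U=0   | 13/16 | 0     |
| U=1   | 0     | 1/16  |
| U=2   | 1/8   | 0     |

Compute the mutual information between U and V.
Marginal P(U) (row sums):
  P(U=0) = 13/16 + 0 = 13/16
  P(U=1) = 0 + 1/16 = 1/16
  P(U=2) = 1/8 + 0 = 1/8
Marginal P(V) (column sums):
  P(V=0) = 13/16 + 0 + 1/8 = 15/16
  P(V=1) = 0 + 1/16 + 0 = 1/16

H(U) = -[(13/16)·log₂(13/16) + (1/16)·log₂(1/16) + (1/8)·log₂(1/8)]
  = 0.2434 + 0.2500 + 0.3750
  = 0.8684 bits
H(V) = -[(15/16)·log₂(15/16) + (1/16)·log₂(1/16)]
  = 0.0873 + 0.2500
  = 0.3373 bits
H(U,V) = -[(13/16)·log₂(13/16) + (1/16)·log₂(1/16) + (1/8)·log₂(1/8)]
  = 0.2434 + 0.2500 + 0.3750
  = 0.8684 bits

I(U;V) = H(U) + H(V) - H(U,V)
  = 0.8684 + 0.3373 - 0.8684
  = 0.3373 bits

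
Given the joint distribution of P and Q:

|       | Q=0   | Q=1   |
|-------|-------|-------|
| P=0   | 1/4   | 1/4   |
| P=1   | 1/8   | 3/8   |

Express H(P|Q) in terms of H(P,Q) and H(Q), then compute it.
H(P|Q) = H(P,Q) - H(Q)

Marginal P(Q) (column sums):
  P(Q=0) = 1/4 + 1/8 = 3/8
  P(Q=1) = 1/4 + 3/8 = 5/8

H(P,Q) = -[(1/4)·log₂(1/4) + (1/4)·log₂(1/4) + (1/8)·log₂(1/8) + (3/8)·log₂(3/8)]
  = 0.5000 + 0.5000 + 0.3750 + 0.5306
  = 1.9056 bits
H(Q) = -[(3/8)·log₂(3/8) + (5/8)·log₂(5/8)]
  = 0.5306 + 0.4238
  = 0.9544 bits

H(P|Q) = 1.9056 - 0.9544 = 0.9512 bits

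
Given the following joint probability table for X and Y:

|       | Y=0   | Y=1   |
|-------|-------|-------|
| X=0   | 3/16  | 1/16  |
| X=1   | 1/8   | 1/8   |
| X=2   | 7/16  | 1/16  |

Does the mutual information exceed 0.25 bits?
Marginal P(X) (row sums):
  P(X=0) = 3/16 + 1/16 = 1/4
  P(X=1) = 1/8 + 1/8 = 1/4
  P(X=2) = 7/16 + 1/16 = 1/2
Marginal P(Y) (column sums):
  P(Y=0) = 3/16 + 1/8 + 7/16 = 3/4
  P(Y=1) = 1/16 + 1/8 + 1/16 = 1/4

H(X) = -[(1/4)·log₂(1/4) + (1/4)·log₂(1/4) + (1/2)·log₂(1/2)]
  = 0.5000 + 0.5000 + 0.5000
  = 1.5000 bits
H(Y) = -[(3/4)·log₂(3/4) + (1/4)·log₂(1/4)]
  = 0.3113 + 0.5000
  = 0.8113 bits
H(X,Y) = -[(3/16)·log₂(3/16) + (1/16)·log₂(1/16) + (1/8)·log₂(1/8) + (1/8)·log₂(1/8) + (7/16)·log₂(7/16) + (1/16)·log₂(1/16)]
  = 0.4528 + 0.2500 + 0.3750 + 0.3750 + 0.5218 + 0.2500
  = 2.2246 bits

I(X;Y) = H(X) + H(Y) - H(X,Y)
  = 1.5000 + 0.8113 - 2.2246
  = 0.0867 bits

No. I(X;Y) = 0.0867 bits, which is ≤ 0.25 bits.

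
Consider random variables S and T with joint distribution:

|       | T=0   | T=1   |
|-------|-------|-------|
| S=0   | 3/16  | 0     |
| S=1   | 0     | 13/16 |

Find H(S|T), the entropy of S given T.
Marginal P(T) (column sums):
  P(T=0) = 3/16 + 0 = 3/16
  P(T=1) = 0 + 13/16 = 13/16

H(S|T) = -Σ P(S,T)·log₂ P(S|T), where P(S|T) = P(S,T) / P(T)
  (cells with P(S,T) = 0 contribute 0)
  (S=0,T=0): P(S|T) = (3/16)/(3/16) = 1;  -(3/16)·log₂(1) = 0.0000
  (S=1,T=1): P(S|T) = (13/16)/(13/16) = 1;  -(13/16)·log₂(1) = 0.0000
H(S|T) = 0.0000 + 0.0000
  = 0.0000 bits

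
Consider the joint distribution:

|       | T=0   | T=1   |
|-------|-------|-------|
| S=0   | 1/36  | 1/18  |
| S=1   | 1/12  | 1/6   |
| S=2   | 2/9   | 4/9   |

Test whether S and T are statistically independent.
Marginal P(S) (row sums):
  P(S=0) = 1/36 + 1/18 = 1/12
  P(S=1) = 1/12 + 1/6 = 1/4
  P(S=2) = 2/9 + 4/9 = 2/3
Marginal P(T) (column sums):
  P(T=0) = 1/36 + 1/12 + 2/9 = 1/3
  P(T=1) = 1/18 + 1/6 + 4/9 = 2/3

S and T are independent iff P(S=i,T=j) = P(S=i)·P(T=j) for every cell.
  P(S=0)·P(T=0) = 1/12 × 1/3 = 1/36 = P(S=0,T=0) ✓
  P(S=0)·P(T=1) = 1/12 × 2/3 = 1/18 = P(S=0,T=1) ✓
  P(S=1)·P(T=0) = 1/4 × 1/3 = 1/12 = P(S=1,T=0) ✓
  P(S=1)·P(T=1) = 1/4 × 2/3 = 1/6 = P(S=1,T=1) ✓
  P(S=2)·P(T=0) = 2/3 × 1/3 = 2/9 = P(S=2,T=0) ✓
  P(S=2)·P(T=1) = 2/3 × 2/3 = 4/9 = P(S=2,T=1) ✓

Yes, S and T are independent: every cell factors, so I(S;T) = 0 bits.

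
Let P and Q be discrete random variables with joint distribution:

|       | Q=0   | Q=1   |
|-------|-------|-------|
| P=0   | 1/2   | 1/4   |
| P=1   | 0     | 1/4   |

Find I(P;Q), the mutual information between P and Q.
Marginal P(P) (row sums):
  P(P=0) = 1/2 + 1/4 = 3/4
  P(P=1) = 0 + 1/4 = 1/4
Marginal P(Q) (column sums):
  P(Q=0) = 1/2 + 0 = 1/2
  P(Q=1) = 1/4 + 1/4 = 1/2

H(P) = -[(3/4)·log₂(3/4) + (1/4)·log₂(1/4)]
  = 0.3113 + 0.5000
  = 0.8113 bits
H(Q) = -[(1/2)·log₂(1/2) + (1/2)·log₂(1/2)]
  = 0.5000 + 0.5000
  = 1.0000 bits
H(P,Q) = -[(1/2)·log₂(1/2) + (1/4)·log₂(1/4) + (1/4)·log₂(1/4)]
  = 0.5000 + 0.5000 + 0.5000
  = 1.5000 bits

I(P;Q) = H(P) + H(Q) - H(P,Q)
  = 0.8113 + 1.0000 - 1.5000
  = 0.3113 bits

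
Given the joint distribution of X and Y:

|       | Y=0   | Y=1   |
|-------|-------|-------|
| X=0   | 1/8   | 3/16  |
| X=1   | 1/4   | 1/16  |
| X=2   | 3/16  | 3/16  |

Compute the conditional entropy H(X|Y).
Marginal P(Y) (column sums):
  P(Y=0) = 1/8 + 1/4 + 3/16 = 9/16
  P(Y=1) = 3/16 + 1/16 + 3/16 = 7/16

H(X|Y) = -Σ P(X,Y)·log₂ P(X|Y), where P(X|Y) = P(X,Y) / P(Y)
  (X=0,Y=0): P(X|Y) = (1/8)/(9/16) = 2/9;  -(1/8)·log₂(2/9) = 0.2712
  (X=0,Y=1): P(X|Y) = (3/16)/(7/16) = 3/7;  -(3/16)·log₂(3/7) = 0.2292
  (X=1,Y=0): P(X|Y) = (1/4)/(9/16) = 4/9;  -(1/4)·log₂(4/9) = 0.2925
  (X=1,Y=1): P(X|Y) = (1/16)/(7/16) = 1/7;  -(1/16)·log₂(1/7) = 0.1755
  (X=2,Y=0): P(X|Y) = (3/16)/(9/16) = 1/3;  -(3/16)·log₂(1/3) = 0.2972
  (X=2,Y=1): P(X|Y) = (3/16)/(7/16) = 3/7;  -(3/16)·log₂(3/7) = 0.2292
H(X|Y) = 0.2712 + 0.2292 + 0.2925 + 0.1755 + 0.2972 + 0.2292
  = 1.4948 bits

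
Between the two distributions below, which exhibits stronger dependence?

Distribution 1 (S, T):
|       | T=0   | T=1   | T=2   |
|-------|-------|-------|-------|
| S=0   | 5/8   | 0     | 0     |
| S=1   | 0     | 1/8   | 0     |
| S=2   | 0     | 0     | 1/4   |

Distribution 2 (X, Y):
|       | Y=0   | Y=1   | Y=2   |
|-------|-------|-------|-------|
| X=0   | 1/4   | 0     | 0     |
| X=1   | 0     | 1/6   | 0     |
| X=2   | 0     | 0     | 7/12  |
Distribution 1 (S, T):
Marginal P(S) (row sums):
  P(S=0) = 5/8 + 0 + 0 = 5/8
  P(S=1) = 0 + 1/8 + 0 = 1/8
  P(S=2) = 0 + 0 + 1/4 = 1/4
Marginal P(T) (column sums):
  P(T=0) = 5/8 + 0 + 0 = 5/8
  P(T=1) = 0 + 1/8 + 0 = 1/8
  P(T=2) = 0 + 0 + 1/4 = 1/4

H(S) = -[(5/8)·log₂(5/8) + (1/8)·log₂(1/8) + (1/4)·log₂(1/4)]
  = 0.4238 + 0.3750 + 0.5000
  = 1.2988 bits
H(T) = -[(5/8)·log₂(5/8) + (1/8)·log₂(1/8) + (1/4)·log₂(1/4)]
  = 0.4238 + 0.3750 + 0.5000
  = 1.2988 bits
H(S,T) = -[(5/8)·log₂(5/8) + (1/8)·log₂(1/8) + (1/4)·log₂(1/4)]
  = 0.4238 + 0.3750 + 0.5000
  = 1.2988 bits

I(S;T) = H(S) + H(T) - H(S,T)
  = 1.2988 + 1.2988 - 1.2988
  = 1.2988 bits

Distribution 2 (X, Y):
Marginal P(X) (row sums):
  P(X=0) = 1/4 + 0 + 0 = 1/4
  P(X=1) = 0 + 1/6 + 0 = 1/6
  P(X=2) = 0 + 0 + 7/12 = 7/12
Marginal P(Y) (column sums):
  P(Y=0) = 1/4 + 0 + 0 = 1/4
  P(Y=1) = 0 + 1/6 + 0 = 1/6
  P(Y=2) = 0 + 0 + 7/12 = 7/12

H(X) = -[(1/4)·log₂(1/4) + (1/6)·log₂(1/6) + (7/12)·log₂(7/12)]
  = 0.5000 + 0.4308 + 0.4536
  = 1.3844 bits
H(Y) = -[(1/4)·log₂(1/4) + (1/6)·log₂(1/6) + (7/12)·log₂(7/12)]
  = 0.5000 + 0.4308 + 0.4536
  = 1.3844 bits
H(X,Y) = -[(1/4)·log₂(1/4) + (1/6)·log₂(1/6) + (7/12)·log₂(7/12)]
  = 0.5000 + 0.4308 + 0.4536
  = 1.3844 bits

I(X;Y) = H(X) + H(Y) - H(X,Y)
  = 1.3844 + 1.3844 - 1.3844
  = 1.3844 bits

I(X;Y) = 1.3844 bits > I(S;T) = 1.2988 bits, so (X, Y) has the higher mutual information (stronger dependence).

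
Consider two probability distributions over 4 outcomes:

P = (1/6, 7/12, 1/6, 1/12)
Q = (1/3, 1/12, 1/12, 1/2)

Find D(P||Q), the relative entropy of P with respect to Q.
D(P||Q) = Σ P(i) log₂(P(i)/Q(i))
  i=0: (1/6) × log₂((1/6)/(1/3)) = (1/6) × log₂(1/2) = -0.1667
  i=1: (7/12) × log₂((7/12)/(1/12)) = (7/12) × log₂(7) = 1.6376
  i=2: (1/6) × log₂((1/6)/(1/12)) = (1/6) × log₂(2) = 0.1667
  i=3: (1/12) × log₂((1/12)/(1/2)) = (1/12) × log₂(1/6) = -0.2154
D(P||Q) = -0.1667 + 1.6376 + 0.1667 - 0.2154
  = 1.4222 bits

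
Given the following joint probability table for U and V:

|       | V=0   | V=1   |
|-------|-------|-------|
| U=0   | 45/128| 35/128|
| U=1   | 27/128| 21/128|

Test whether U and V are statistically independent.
Marginal P(U) (row sums):
  P(U=0) = 45/128 + 35/128 = 5/8
  P(U=1) = 27/128 + 21/128 = 3/8
Marginal P(V) (column sums):
  P(V=0) = 45/128 + 27/128 = 9/16
  P(V=1) = 35/128 + 21/128 = 7/16

U and V are independent iff P(U=i,V=j) = P(U=i)·P(V=j) for every cell.
  P(U=0)·P(V=0) = 5/8 × 9/16 = 45/128 = P(U=0,V=0) ✓
  P(U=0)·P(V=1) = 5/8 × 7/16 = 35/128 = P(U=0,V=1) ✓
  P(U=1)·P(V=0) = 3/8 × 9/16 = 27/128 = P(U=1,V=0) ✓
  P(U=1)·P(V=1) = 3/8 × 7/16 = 21/128 = P(U=1,V=1) ✓

Yes, U and V are independent: every cell factors, so I(U;V) = 0 bits.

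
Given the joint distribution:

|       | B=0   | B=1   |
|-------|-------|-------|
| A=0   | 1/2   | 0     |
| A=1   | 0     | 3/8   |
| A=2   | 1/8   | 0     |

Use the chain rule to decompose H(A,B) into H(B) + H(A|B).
By the chain rule: H(A,B) = H(B) + H(A|B)

Marginal P(B) (column sums):
  P(B=0) = 1/2 + 0 + 1/8 = 5/8
  P(B=1) = 0 + 3/8 + 0 = 3/8
H(B) = -[(5/8)·log₂(5/8) + (3/8)·log₂(3/8)]
  = 0.4238 + 0.5306
  = 0.9544 bits
H(A|B) = -Σ P(A,B)·log₂ P(A|B), where P(A|B) = P(A,B) / P(B)
  (cells with P(A,B) = 0 contribute 0)
  (A=0,B=0): P(A|B) = (1/2)/(5/8) = 4/5;  -(1/2)·log₂(4/5) = 0.1610
  (A=1,B=1): P(A|B) = (3/8)/(3/8) = 1;  -(3/8)·log₂(1) = 0.0000
  (A=2,B=0): P(A|B) = (1/8)/(5/8) = 1/5;  -(1/8)·log₂(1/5) = 0.2902
H(A|B) = 0.1610 + 0.0000 + 0.2902
  = 0.4512 bits

H(A,B) = H(B) + H(A|B) = 0.9544 + 0.4512 = 1.4056 bits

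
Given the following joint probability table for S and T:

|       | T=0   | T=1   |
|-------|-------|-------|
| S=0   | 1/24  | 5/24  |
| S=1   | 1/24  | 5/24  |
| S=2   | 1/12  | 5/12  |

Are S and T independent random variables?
Marginal P(S) (row sums):
  P(S=0) = 1/24 + 5/24 = 1/4
  P(S=1) = 1/24 + 5/24 = 1/4
  P(S=2) = 1/12 + 5/12 = 1/2
Marginal P(T) (column sums):
  P(T=0) = 1/24 + 1/24 + 1/12 = 1/6
  P(T=1) = 5/24 + 5/24 + 5/12 = 5/6

S and T are independent iff P(S=i,T=j) = P(S=i)·P(T=j) for every cell.
  P(S=0)·P(T=0) = 1/4 × 1/6 = 1/24 = P(S=0,T=0) ✓
  P(S=0)·P(T=1) = 1/4 × 5/6 = 5/24 = P(S=0,T=1) ✓
  P(S=1)·P(T=0) = 1/4 × 1/6 = 1/24 = P(S=1,T=0) ✓
  P(S=1)·P(T=1) = 1/4 × 5/6 = 5/24 = P(S=1,T=1) ✓
  P(S=2)·P(T=0) = 1/2 × 1/6 = 1/12 = P(S=2,T=0) ✓
  P(S=2)·P(T=1) = 1/2 × 5/6 = 5/12 = P(S=2,T=1) ✓

Yes, S and T are independent: every cell factors, so I(S;T) = 0 bits.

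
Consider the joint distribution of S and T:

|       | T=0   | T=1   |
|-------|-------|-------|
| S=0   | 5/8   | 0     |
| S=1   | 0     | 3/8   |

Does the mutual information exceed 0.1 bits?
Marginal P(S) (row sums):
  P(S=0) = 5/8 + 0 = 5/8
  P(S=1) = 0 + 3/8 = 3/8
Marginal P(T) (column sums):
  P(T=0) = 5/8 + 0 = 5/8
  P(T=1) = 0 + 3/8 = 3/8

H(S) = -[(5/8)·log₂(5/8) + (3/8)·log₂(3/8)]
  = 0.4238 + 0.5306
  = 0.9544 bits
H(T) = -[(5/8)·log₂(5/8) + (3/8)·log₂(3/8)]
  = 0.4238 + 0.5306
  = 0.9544 bits
H(S,T) = -[(5/8)·log₂(5/8) + (3/8)·log₂(3/8)]
  = 0.4238 + 0.5306
  = 0.9544 bits

I(S;T) = H(S) + H(T) - H(S,T)
  = 0.9544 + 0.9544 - 0.9544
  = 0.9544 bits

Yes. I(S;T) = 0.9544 bits, which is > 0.1 bits.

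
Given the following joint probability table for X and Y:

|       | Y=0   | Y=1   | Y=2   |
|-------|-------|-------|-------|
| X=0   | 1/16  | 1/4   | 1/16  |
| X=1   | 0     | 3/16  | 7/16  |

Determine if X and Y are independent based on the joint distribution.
Marginal P(X) (row sums):
  P(X=0) = 1/16 + 1/4 + 1/16 = 3/8
  P(X=1) = 0 + 3/16 + 7/16 = 5/8
Marginal P(Y) (column sums):
  P(Y=0) = 1/16 + 0 = 1/16
  P(Y=1) = 1/4 + 3/16 = 7/16
  P(Y=2) = 1/16 + 7/16 = 1/2

X and Y are independent iff P(X=i,Y=j) = P(X=i)·P(Y=j) for every cell.
  P(X=0)·P(Y=0) = 3/8 × 1/16 = 3/128, but P(X=0,Y=0) = 1/16 ✗

No, X and Y are not independent. Quantitatively, I(X;Y) > 0:

H(X) = -[(3/8)·log₂(3/8) + (5/8)·log₂(5/8)]
  = 0.5306 + 0.4238
  = 0.9544 bits
H(Y) = -[(1/16)·log₂(1/16) + (7/16)·log₂(7/16) + (1/2)·log₂(1/2)]
  = 0.2500 + 0.5218 + 0.5000
  = 1.2718 bits
H(X,Y) = -[(1/16)·log₂(1/16) + (1/4)·log₂(1/4) + (1/16)·log₂(1/16) + (3/16)·log₂(3/16) + (7/16)·log₂(7/16)]
  = 0.2500 + 0.5000 + 0.2500 + 0.4528 + 0.5218
  = 1.9746 bits
I(X;Y) = H(X) + H(Y) - H(X,Y) = 0.9544 + 1.2718 - 1.9746 = 0.2516 bits > 0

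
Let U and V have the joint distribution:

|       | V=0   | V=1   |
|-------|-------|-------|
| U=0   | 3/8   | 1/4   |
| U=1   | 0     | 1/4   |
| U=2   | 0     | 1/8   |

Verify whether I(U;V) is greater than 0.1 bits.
Marginal P(U) (row sums):
  P(U=0) = 3/8 + 1/4 = 5/8
  P(U=1) = 0 + 1/4 = 1/4
  P(U=2) = 0 + 1/8 = 1/8
Marginal P(V) (column sums):
  P(V=0) = 3/8 + 0 + 0 = 3/8
  P(V=1) = 1/4 + 1/4 + 1/8 = 5/8

H(U) = -[(5/8)·log₂(5/8) + (1/4)·log₂(1/4) + (1/8)·log₂(1/8)]
  = 0.4238 + 0.5000 + 0.3750
  = 1.2988 bits
H(V) = -[(3/8)·log₂(3/8) + (5/8)·log₂(5/8)]
  = 0.5306 + 0.4238
  = 0.9544 bits
H(U,V) = -[(3/8)·log₂(3/8) + (1/4)·log₂(1/4) + (1/4)·log₂(1/4) + (1/8)·log₂(1/8)]
  = 0.5306 + 0.5000 + 0.5000 + 0.3750
  = 1.9056 bits

I(U;V) = H(U) + H(V) - H(U,V)
  = 1.2988 + 0.9544 - 1.9056
  = 0.3476 bits

Yes. I(U;V) = 0.3476 bits, which is > 0.1 bits.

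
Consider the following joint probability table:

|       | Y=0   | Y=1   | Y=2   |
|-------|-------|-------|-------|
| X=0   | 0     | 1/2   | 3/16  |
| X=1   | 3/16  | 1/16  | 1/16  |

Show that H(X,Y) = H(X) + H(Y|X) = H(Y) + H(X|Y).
Marginal P(X) (row sums):
  P(X=0) = 0 + 1/2 + 3/16 = 11/16
  P(X=1) = 3/16 + 1/16 + 1/16 = 5/16
Marginal P(Y) (column sums):
  P(Y=0) = 0 + 3/16 = 3/16
  P(Y=1) = 1/2 + 1/16 = 9/16
  P(Y=2) = 3/16 + 1/16 = 1/4

Decomposition 1: H(X) + H(Y|X)
H(X) = -[(11/16)·log₂(11/16) + (5/16)·log₂(5/16)]
  = 0.3716 + 0.5244
  = 0.8960 bits
H(Y|X) = -Σ P(X,Y)·log₂ P(Y|X), where P(Y|X) = P(X,Y) / P(X)
  (cells with P(X,Y) = 0 contribute 0)
  (X=0,Y=1): P(Y|X) = (1/2)/(11/16) = 8/11;  -(1/2)·log₂(8/11) = 0.2297
  (X=0,Y=2): P(Y|X) = (3/16)/(11/16) = 3/11;  -(3/16)·log₂(3/11) = 0.3515
  (X=1,Y=0): P(Y|X) = (3/16)/(5/16) = 3/5;  -(3/16)·log₂(3/5) = 0.1382
  (X=1,Y=1): P(Y|X) = (1/16)/(5/16) = 1/5;  -(1/16)·log₂(1/5) = 0.1451
  (X=1,Y=2): P(Y|X) = (1/16)/(5/16) = 1/5;  -(1/16)·log₂(1/5) = 0.1451
H(Y|X) = 0.2297 + 0.3515 + 0.1382 + 0.1451 + 0.1451
  = 1.0096 bits
H(X) + H(Y|X) = 0.8960 + 1.0096 = 1.9056 bits

Decomposition 2: H(Y) + H(X|Y)
H(Y) = -[(3/16)·log₂(3/16) + (9/16)·log₂(9/16) + (1/4)·log₂(1/4)]
  = 0.4528 + 0.4669 + 0.5000
  = 1.4197 bits
H(X|Y) = -Σ P(X,Y)·log₂ P(X|Y), where P(X|Y) = P(X,Y) / P(Y)
  (cells with P(X,Y) = 0 contribute 0)
  (X=0,Y=1): P(X|Y) = (1/2)/(9/16) = 8/9;  -(1/2)·log₂(8/9) = 0.0850
  (X=0,Y=2): P(X|Y) = (3/16)/(1/4) = 3/4;  -(3/16)·log₂(3/4) = 0.0778
  (X=1,Y=0): P(X|Y) = (3/16)/(3/16) = 1;  -(3/16)·log₂(1) = 0.0000
  (X=1,Y=1): P(X|Y) = (1/16)/(9/16) = 1/9;  -(1/16)·log₂(1/9) = 0.1981
  (X=1,Y=2): P(X|Y) = (1/16)/(1/4) = 1/4;  -(1/16)·log₂(1/4) = 0.1250
H(X|Y) = 0.0850 + 0.0778 + 0.0000 + 0.1981 + 0.1250
  = 0.4859 bits
H(Y) + H(X|Y) = 1.4197 + 0.4859 = 1.9056 bits

Direct computation of the joint entropy:
H(X,Y) = -[(1/2)·log₂(1/2) + (3/16)·log₂(3/16) + (3/16)·log₂(3/16) + (1/16)·log₂(1/16) + (1/16)·log₂(1/16)]
  = 0.5000 + 0.4528 + 0.4528 + 0.2500 + 0.2500
  = 1.9056 bits

All three agree: H(X,Y) = 1.9056 bits ✓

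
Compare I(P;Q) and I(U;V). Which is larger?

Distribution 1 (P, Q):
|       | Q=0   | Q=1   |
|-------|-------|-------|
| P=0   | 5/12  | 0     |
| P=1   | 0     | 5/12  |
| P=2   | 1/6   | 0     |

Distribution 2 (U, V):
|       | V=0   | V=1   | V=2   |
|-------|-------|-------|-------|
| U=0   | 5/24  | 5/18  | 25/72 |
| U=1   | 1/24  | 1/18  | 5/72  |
Distribution 1 (P, Q):
Marginal P(P) (row sums):
  P(P=0) = 5/12 + 0 = 5/12
  P(P=1) = 0 + 5/12 = 5/12
  P(P=2) = 1/6 + 0 = 1/6
Marginal P(Q) (column sums):
  P(Q=0) = 5/12 + 0 + 1/6 = 7/12
  P(Q=1) = 0 + 5/12 + 0 = 5/12

H(P) = -[(5/12)·log₂(5/12) + (5/12)·log₂(5/12) + (1/6)·log₂(1/6)]
  = 0.5263 + 0.5263 + 0.4308
  = 1.4834 bits
H(Q) = -[(7/12)·log₂(7/12) + (5/12)·log₂(5/12)]
  = 0.4536 + 0.5263
  = 0.9799 bits
H(P,Q) = -[(5/12)·log₂(5/12) + (5/12)·log₂(5/12) + (1/6)·log₂(1/6)]
  = 0.5263 + 0.5263 + 0.4308
  = 1.4834 bits

I(P;Q) = H(P) + H(Q) - H(P,Q)
  = 1.4834 + 0.9799 - 1.4834
  = 0.9799 bits

Distribution 2 (U, V):
Marginal P(U) (row sums):
  P(U=0) = 5/24 + 5/18 + 25/72 = 5/6
  P(U=1) = 1/24 + 1/18 + 5/72 = 1/6
Marginal P(V) (column sums):
  P(V=0) = 5/24 + 1/24 = 1/4
  P(V=1) = 5/18 + 1/18 = 1/3
  P(V=2) = 25/72 + 5/72 = 5/12

H(U) = -[(5/6)·log₂(5/6) + (1/6)·log₂(1/6)]
  = 0.2192 + 0.4308
  = 0.6500 bits
H(V) = -[(1/4)·log₂(1/4) + (1/3)·log₂(1/3) + (5/12)·log₂(5/12)]
  = 0.5000 + 0.5283 + 0.5263
  = 1.5546 bits
H(U,V) = -[(5/24)·log₂(5/24) + (5/18)·log₂(5/18) + (25/72)·log₂(25/72) + (1/24)·log₂(1/24) + (1/18)·log₂(1/18) + (5/72)·log₂(5/72)]
  = 0.4715 + 0.5133 + 0.5299 + 0.1910 + 0.2317 + 0.2672
  = 2.2046 bits

I(U;V) = H(U) + H(V) - H(U,V)
  = 0.6500 + 1.5546 - 2.2046
  = 0.0000 bits

I(P;Q) = 0.9799 bits > I(U;V) = 0.0000 bits, so (P, Q) has the higher mutual information (stronger dependence).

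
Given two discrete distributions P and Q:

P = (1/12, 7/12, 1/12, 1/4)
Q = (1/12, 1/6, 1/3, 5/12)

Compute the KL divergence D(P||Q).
D(P||Q) = Σ P(i) log₂(P(i)/Q(i))
  i=0: (1/12) × log₂((1/12)/(1/12)) = (1/12) × log₂(1) = 0.0000
  i=1: (7/12) × log₂((7/12)/(1/6)) = (7/12) × log₂(7/2) = 1.0543
  i=2: (1/12) × log₂((1/12)/(1/3)) = (1/12) × log₂(1/4) = -0.1667
  i=3: (1/4) × log₂((1/4)/(5/12)) = (1/4) × log₂(3/5) = -0.1842
D(P||Q) = 0.0000 + 1.0543 - 0.1667 - 0.1842
  = 0.7034 bits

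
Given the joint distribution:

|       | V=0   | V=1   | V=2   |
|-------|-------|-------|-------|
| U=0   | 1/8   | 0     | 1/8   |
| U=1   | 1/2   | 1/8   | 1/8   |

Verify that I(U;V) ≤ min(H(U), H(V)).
Marginal P(U) (row sums):
  P(U=0) = 1/8 + 0 + 1/8 = 1/4
  P(U=1) = 1/2 + 1/8 + 1/8 = 3/4
Marginal P(V) (column sums):
  P(V=0) = 1/8 + 1/2 = 5/8
  P(V=1) = 0 + 1/8 = 1/8
  P(V=2) = 1/8 + 1/8 = 1/4

H(U) = -[(1/4)·log₂(1/4) + (3/4)·log₂(3/4)]
  = 0.5000 + 0.3113
  = 0.8113 bits
H(V) = -[(5/8)·log₂(5/8) + (1/8)·log₂(1/8) + (1/4)·log₂(1/4)]
  = 0.4238 + 0.3750 + 0.5000
  = 1.2988 bits
H(U,V) = -[(1/8)·log₂(1/8) + (1/8)·log₂(1/8) + (1/2)·log₂(1/2) + (1/8)·log₂(1/8) + (1/8)·log₂(1/8)]
  = 0.3750 + 0.3750 + 0.5000 + 0.3750 + 0.3750
  = 2.0000 bits

I(U;V) = H(U) + H(V) - H(U,V)
  = 0.8113 + 1.2988 - 2.0000
  = 0.1101 bits

min(H(U), H(V)) = min(0.8113, 1.2988) = 0.8113 bits
Since 0.1101 ≤ 0.8113, the bound is satisfied ✓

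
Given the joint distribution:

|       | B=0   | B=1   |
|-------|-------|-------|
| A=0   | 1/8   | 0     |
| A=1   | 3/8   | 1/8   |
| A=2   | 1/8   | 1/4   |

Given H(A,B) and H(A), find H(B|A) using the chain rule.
From the chain rule: H(A,B) = H(A) + H(B|A)
Therefore: H(B|A) = H(A,B) - H(A)

H(A,B) = -[(1/8)·log₂(1/8) + (3/8)·log₂(3/8) + (1/8)·log₂(1/8) + (1/8)·log₂(1/8) + (1/4)·log₂(1/4)]
  = 0.3750 + 0.5306 + 0.3750 + 0.3750 + 0.5000
  = 2.1556 bits
Marginal P(A) (row sums):
  P(A=0) = 1/8 + 0 = 1/8
  P(A=1) = 3/8 + 1/8 = 1/2
  P(A=2) = 1/8 + 1/4 = 3/8
H(A) = -[(1/8)·log₂(1/8) + (1/2)·log₂(1/2) + (3/8)·log₂(3/8)]
  = 0.3750 + 0.5000 + 0.5306
  = 1.4056 bits

H(B|A) = 2.1556 - 1.4056 = 0.7500 bits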